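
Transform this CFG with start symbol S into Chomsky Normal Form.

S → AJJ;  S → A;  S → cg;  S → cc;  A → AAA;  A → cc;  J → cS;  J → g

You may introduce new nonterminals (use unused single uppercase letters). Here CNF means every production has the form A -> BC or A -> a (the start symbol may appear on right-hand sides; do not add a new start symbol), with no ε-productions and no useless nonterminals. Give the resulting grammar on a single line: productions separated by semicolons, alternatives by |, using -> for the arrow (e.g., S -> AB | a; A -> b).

No ε-productions.
After unit-elimination: S -> cc | cg | AAA | AJJ; A -> cc | AAA; J -> g | cS.
TERM: introduce B -> c, C -> g and substitute in every rule of length ≥2.
BIN: A -> AAA becomes A -> AD, D -> AA; S -> AAA becomes S -> AE, E -> AA; S -> AJJ becomes S -> AF, F -> JJ.

S -> AE | AF | BB | BC; A -> AD | BB; B -> c; C -> g; D -> AA; E -> AA; F -> JJ; J -> g | BS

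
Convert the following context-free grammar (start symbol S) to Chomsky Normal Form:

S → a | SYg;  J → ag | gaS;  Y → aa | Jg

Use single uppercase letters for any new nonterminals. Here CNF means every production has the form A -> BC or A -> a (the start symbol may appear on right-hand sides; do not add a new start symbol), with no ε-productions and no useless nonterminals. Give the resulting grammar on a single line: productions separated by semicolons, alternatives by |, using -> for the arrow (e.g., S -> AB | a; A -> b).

S -> a | SD; A -> a; B -> g; C -> AS; D -> YB; J -> AB | BC; Y -> AA | JB

No ε-productions.
No unit productions to eliminate.
TERM: introduce A -> a, B -> g and substitute in every rule of length ≥2.
BIN: J -> BAS becomes J -> BC, C -> AS; S -> SYB becomes S -> SD, D -> YB.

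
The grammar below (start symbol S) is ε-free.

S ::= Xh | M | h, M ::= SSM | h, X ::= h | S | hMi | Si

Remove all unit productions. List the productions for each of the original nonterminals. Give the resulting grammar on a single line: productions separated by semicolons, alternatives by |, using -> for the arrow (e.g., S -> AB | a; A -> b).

Unit productions: S->M, X->S.
Unit pairs (A ⇒* B via units): (S,M), (X,M), (X,S).
S: inherits non-unit rules of {M, S} → SSM | Xh | h.
M: inherits non-unit rules of {M} → SSM | h.
X: inherits non-unit rules of {M, S, X} → SSM | Si | Xh | h | hMi.

S -> h | Xh | SSM; M -> h | SSM; X -> h | Si | Xh | SSM | hMi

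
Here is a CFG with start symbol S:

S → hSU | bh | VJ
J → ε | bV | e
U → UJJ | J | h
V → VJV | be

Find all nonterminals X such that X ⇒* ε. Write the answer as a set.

Directly nullable (have an ε-rule): {J}.
U is nullable via U -> J (every symbol on the right is already known nullable).
Not nullable: S, V — each has a terminal in every rule's right-hand side or depends on a non-nullable symbol.

{J, U}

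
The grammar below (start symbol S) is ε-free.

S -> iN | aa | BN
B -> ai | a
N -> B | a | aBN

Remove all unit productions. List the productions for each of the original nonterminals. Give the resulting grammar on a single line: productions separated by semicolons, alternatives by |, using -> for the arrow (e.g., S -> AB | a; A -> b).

Unit productions: N->B.
Unit pairs (A ⇒* B via units): (N,B).
S: inherits non-unit rules of {S} → BN | aa | iN.
B: inherits non-unit rules of {B} → a | ai.
N: inherits non-unit rules of {B, N} → a | aBN | ai.

S -> BN | aa | iN; B -> a | ai; N -> a | ai | aBN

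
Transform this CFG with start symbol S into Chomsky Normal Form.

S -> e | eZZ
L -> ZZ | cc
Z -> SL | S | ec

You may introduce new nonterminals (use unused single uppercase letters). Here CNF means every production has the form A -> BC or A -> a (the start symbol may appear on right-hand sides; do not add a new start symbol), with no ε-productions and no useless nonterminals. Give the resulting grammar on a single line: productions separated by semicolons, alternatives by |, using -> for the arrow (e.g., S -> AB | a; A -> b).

No ε-productions.
After unit-elimination: S -> e | eZZ; L -> ZZ | cc; Z -> e | SL | ec | eZZ.
TERM: introduce A -> c, B -> e and substitute in every rule of length ≥2.
BIN: S -> BZZ becomes S -> BC, C -> ZZ; Z -> BZZ becomes Z -> BD, D -> ZZ.

S -> e | BC; A -> c; B -> e; C -> ZZ; D -> ZZ; L -> AA | ZZ; Z -> e | BA | BD | SL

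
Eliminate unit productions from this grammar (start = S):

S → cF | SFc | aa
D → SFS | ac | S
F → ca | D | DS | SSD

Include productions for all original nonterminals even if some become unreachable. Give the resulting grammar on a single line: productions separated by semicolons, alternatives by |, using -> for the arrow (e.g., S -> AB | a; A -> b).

Unit productions: D->S, F->D.
Unit pairs (A ⇒* B via units): (D,S), (F,D), (F,S).
S: inherits non-unit rules of {S} → SFc | aa | cF.
D: inherits non-unit rules of {D, S} → SFS | SFc | aa | ac | cF.
F: inherits non-unit rules of {D, F, S} → DS | SFS | SFc | SSD | aa | ac | cF | ca.

S -> aa | cF | SFc; D -> aa | ac | cF | SFS | SFc; F -> DS | aa | ac | cF | ca | SFS | SFc | SSD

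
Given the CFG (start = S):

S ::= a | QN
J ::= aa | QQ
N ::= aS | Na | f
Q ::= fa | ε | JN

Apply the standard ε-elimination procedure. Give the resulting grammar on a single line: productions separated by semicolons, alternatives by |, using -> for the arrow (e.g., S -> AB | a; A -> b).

Nullable set: {J, Q}.
S -> QN: Q nullable, giving N | QN.
J -> QQ: Q, Q nullable, giving Q | QQ.
Drop Q -> ε.
Q -> JN: J nullable, giving JN | N.
Unchanged (no nullable symbols): S -> a; J -> aa; N -> Na; N -> aS; N -> f; Q -> fa.

S -> N | a | QN; J -> Q | QQ | aa; N -> f | Na | aS; Q -> N | JN | fa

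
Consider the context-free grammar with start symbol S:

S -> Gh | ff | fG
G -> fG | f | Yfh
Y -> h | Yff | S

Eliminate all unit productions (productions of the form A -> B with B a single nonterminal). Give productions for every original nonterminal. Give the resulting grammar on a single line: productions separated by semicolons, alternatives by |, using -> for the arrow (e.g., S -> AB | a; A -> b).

Unit productions: Y->S.
Unit pairs (A ⇒* B via units): (Y,S).
S: inherits non-unit rules of {S} → Gh | fG | ff.
G: inherits non-unit rules of {G} → Yfh | f | fG.
Y: inherits non-unit rules of {S, Y} → Gh | Yff | fG | ff | h.

S -> Gh | fG | ff; G -> f | fG | Yfh; Y -> h | Gh | fG | ff | Yff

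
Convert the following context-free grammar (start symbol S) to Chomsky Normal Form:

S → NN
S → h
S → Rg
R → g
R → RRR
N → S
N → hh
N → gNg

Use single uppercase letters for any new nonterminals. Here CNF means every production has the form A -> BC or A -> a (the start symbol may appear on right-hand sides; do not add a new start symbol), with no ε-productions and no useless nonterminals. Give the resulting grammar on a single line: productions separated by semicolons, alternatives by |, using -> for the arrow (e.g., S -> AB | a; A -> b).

S -> h | NN | RA; A -> g; B -> h; C -> NA; D -> RR; N -> h | AC | BB | NN | RA; R -> g | RD

No ε-productions.
After unit-elimination: S -> h | NN | Rg; N -> h | NN | Rg | hh | gNg; R -> g | RRR.
TERM: introduce A -> g, B -> h and substitute in every rule of length ≥2.
BIN: N -> ANA becomes N -> AC, C -> NA; R -> RRR becomes R -> RD, D -> RR.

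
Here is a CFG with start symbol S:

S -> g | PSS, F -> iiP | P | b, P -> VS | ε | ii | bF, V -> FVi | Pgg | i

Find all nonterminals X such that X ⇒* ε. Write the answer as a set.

{F, P}

Directly nullable (have an ε-rule): {P}.
F is nullable via F -> P (every symbol on the right is already known nullable).
Not nullable: S, V — each has a terminal in every rule's right-hand side or depends on a non-nullable symbol.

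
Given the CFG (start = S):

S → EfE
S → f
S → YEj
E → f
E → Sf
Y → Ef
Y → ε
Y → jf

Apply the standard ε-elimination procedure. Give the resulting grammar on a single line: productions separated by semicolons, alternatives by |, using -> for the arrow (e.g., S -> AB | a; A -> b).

S -> f | Ej | EfE | YEj; E -> f | Sf; Y -> Ef | jf

Nullable set: {Y}.
S -> YEj: Y nullable, giving Ej | YEj.
Drop Y -> ε.
Unchanged (no nullable symbols): S -> EfE; S -> f; E -> Sf; E -> f; Y -> Ef; Y -> jf.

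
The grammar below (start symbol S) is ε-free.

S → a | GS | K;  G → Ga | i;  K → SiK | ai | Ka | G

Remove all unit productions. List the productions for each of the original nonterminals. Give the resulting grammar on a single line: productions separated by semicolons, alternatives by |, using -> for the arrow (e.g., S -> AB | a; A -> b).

Unit productions: K->G, S->K.
Unit pairs (A ⇒* B via units): (K,G), (S,G), (S,K).
S: inherits non-unit rules of {G, K, S} → GS | Ga | Ka | SiK | a | ai | i.
G: inherits non-unit rules of {G} → Ga | i.
K: inherits non-unit rules of {G, K} → Ga | Ka | SiK | ai | i.

S -> a | i | GS | Ga | Ka | ai | SiK; G -> i | Ga; K -> i | Ga | Ka | ai | SiK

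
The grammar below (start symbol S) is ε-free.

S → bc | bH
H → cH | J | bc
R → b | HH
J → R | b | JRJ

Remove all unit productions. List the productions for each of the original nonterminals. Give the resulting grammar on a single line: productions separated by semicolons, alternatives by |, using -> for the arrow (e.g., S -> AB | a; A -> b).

Unit productions: H->J, J->R.
Unit pairs (A ⇒* B via units): (H,J), (H,R), (J,R).
S: inherits non-unit rules of {S} → bH | bc.
H: inherits non-unit rules of {H, J, R} → HH | JRJ | b | bc | cH.
J: inherits non-unit rules of {J, R} → HH | JRJ | b.
R: inherits non-unit rules of {R} → HH | b.

S -> bH | bc; H -> b | HH | bc | cH | JRJ; J -> b | HH | JRJ; R -> b | HH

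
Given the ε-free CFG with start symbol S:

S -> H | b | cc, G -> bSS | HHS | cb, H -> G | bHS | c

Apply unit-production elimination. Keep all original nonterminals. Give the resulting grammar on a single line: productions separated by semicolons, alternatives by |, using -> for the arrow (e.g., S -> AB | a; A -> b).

Unit productions: H->G, S->H.
Unit pairs (A ⇒* B via units): (H,G), (S,G), (S,H).
S: inherits non-unit rules of {G, H, S} → HHS | b | bHS | bSS | c | cb | cc.
G: inherits non-unit rules of {G} → HHS | bSS | cb.
H: inherits non-unit rules of {G, H} → HHS | bHS | bSS | c | cb.

S -> b | c | cb | cc | HHS | bHS | bSS; G -> cb | HHS | bSS; H -> c | cb | HHS | bHS | bSS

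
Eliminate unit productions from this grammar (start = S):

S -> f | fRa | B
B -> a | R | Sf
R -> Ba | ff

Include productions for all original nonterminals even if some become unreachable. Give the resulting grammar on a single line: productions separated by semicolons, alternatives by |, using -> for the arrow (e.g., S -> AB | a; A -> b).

Unit productions: B->R, S->B.
Unit pairs (A ⇒* B via units): (B,R), (S,B), (S,R).
S: inherits non-unit rules of {B, R, S} → Ba | Sf | a | f | fRa | ff.
B: inherits non-unit rules of {B, R} → Ba | Sf | a | ff.
R: inherits non-unit rules of {R} → Ba | ff.

S -> a | f | Ba | Sf | ff | fRa; B -> a | Ba | Sf | ff; R -> Ba | ff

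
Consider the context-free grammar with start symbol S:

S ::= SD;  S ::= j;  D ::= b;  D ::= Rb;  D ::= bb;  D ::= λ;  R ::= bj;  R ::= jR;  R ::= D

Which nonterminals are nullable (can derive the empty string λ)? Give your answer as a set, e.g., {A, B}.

{D, R}

Directly nullable (have an ε-rule): {D}.
R is nullable via R -> D (every symbol on the right is already known nullable).
Not nullable: S — each has a terminal in every rule's right-hand side or depends on a non-nullable symbol.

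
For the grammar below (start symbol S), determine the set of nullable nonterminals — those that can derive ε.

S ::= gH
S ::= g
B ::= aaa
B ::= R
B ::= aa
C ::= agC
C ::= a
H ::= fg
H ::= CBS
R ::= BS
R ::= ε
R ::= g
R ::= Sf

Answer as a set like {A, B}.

Directly nullable (have an ε-rule): {R}.
B is nullable via B -> R (every symbol on the right is already known nullable).
Not nullable: C, H, S — each has a terminal in every rule's right-hand side or depends on a non-nullable symbol.

{B, R}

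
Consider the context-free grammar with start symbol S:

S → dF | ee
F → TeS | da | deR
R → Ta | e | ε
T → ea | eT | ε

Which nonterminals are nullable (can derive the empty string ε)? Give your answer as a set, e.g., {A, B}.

{R, T}

Directly nullable (have an ε-rule): {R, T}.
Not nullable: F, S — each has a terminal in every rule's right-hand side or depends on a non-nullable symbol.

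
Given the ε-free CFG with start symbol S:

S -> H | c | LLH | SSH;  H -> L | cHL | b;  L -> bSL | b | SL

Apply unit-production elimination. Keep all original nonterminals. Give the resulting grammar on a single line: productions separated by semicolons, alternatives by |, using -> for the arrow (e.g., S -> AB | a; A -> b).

S -> b | c | SL | LLH | SSH | bSL | cHL; H -> b | SL | bSL | cHL; L -> b | SL | bSL

Unit productions: H->L, S->H.
Unit pairs (A ⇒* B via units): (H,L), (S,H), (S,L).
S: inherits non-unit rules of {H, L, S} → LLH | SL | SSH | b | bSL | c | cHL.
H: inherits non-unit rules of {H, L} → SL | b | bSL | cHL.
L: inherits non-unit rules of {L} → SL | b | bSL.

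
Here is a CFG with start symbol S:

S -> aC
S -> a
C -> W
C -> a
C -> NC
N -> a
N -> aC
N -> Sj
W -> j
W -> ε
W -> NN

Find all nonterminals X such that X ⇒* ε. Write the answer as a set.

Directly nullable (have an ε-rule): {W}.
C is nullable via C -> W (every symbol on the right is already known nullable).
Not nullable: N, S — each has a terminal in every rule's right-hand side or depends on a non-nullable symbol.

{C, W}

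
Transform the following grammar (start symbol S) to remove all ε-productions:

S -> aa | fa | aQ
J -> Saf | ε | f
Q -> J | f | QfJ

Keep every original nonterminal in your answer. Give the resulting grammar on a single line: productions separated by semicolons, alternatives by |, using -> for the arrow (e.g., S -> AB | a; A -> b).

Nullable set: {J, Q}.
S -> aQ: Q nullable, giving a | aQ.
Drop J -> ε.
Q -> J: J nullable, giving J.
Q -> QfJ: Q, J nullable, giving Qf | QfJ | f | fJ.
Unchanged (no nullable symbols): S -> aa; S -> fa; J -> Saf; J -> f; Q -> f.

S -> a | aQ | aa | fa; J -> f | Saf; Q -> J | f | Qf | fJ | QfJ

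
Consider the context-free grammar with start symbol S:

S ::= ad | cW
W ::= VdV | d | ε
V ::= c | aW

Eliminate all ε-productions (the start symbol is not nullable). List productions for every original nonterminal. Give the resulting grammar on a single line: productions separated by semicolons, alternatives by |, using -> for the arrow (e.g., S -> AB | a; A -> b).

Nullable set: {W}.
S -> cW: W nullable, giving c | cW.
V -> aW: W nullable, giving a | aW.
Drop W -> ε.
Unchanged (no nullable symbols): S -> ad; V -> c; W -> VdV; W -> d.

S -> c | ad | cW; V -> a | c | aW; W -> d | VdV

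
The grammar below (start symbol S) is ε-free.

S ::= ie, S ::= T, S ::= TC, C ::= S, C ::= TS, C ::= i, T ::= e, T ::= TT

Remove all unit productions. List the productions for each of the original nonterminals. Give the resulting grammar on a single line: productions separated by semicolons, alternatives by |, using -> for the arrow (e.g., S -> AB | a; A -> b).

S -> e | TC | TT | ie; C -> e | i | TC | TS | TT | ie; T -> e | TT

Unit productions: C->S, S->T.
Unit pairs (A ⇒* B via units): (C,S), (C,T), (S,T).
S: inherits non-unit rules of {S, T} → TC | TT | e | ie.
C: inherits non-unit rules of {C, S, T} → TC | TS | TT | e | i | ie.
T: inherits non-unit rules of {T} → TT | e.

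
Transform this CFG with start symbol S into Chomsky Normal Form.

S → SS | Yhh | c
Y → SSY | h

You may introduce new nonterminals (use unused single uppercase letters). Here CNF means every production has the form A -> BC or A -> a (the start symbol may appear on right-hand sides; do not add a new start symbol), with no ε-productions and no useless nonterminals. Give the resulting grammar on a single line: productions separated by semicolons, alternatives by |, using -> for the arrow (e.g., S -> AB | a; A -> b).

S -> c | SS | YB; A -> h; B -> AA; C -> SY; Y -> h | SC

No ε-productions.
No unit productions to eliminate.
TERM: introduce A -> h and substitute in every rule of length ≥2.
BIN: S -> YAA becomes S -> YB, B -> AA; Y -> SSY becomes Y -> SC, C -> SY.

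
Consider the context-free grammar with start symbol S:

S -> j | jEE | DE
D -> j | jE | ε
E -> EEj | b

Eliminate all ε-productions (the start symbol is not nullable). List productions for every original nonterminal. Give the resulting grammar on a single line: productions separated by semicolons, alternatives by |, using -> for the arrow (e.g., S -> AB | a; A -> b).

S -> E | j | DE | jEE; D -> j | jE; E -> b | EEj

Nullable set: {D}.
S -> DE: D nullable, giving DE | E.
Drop D -> ε.
Unchanged (no nullable symbols): S -> j; S -> jEE; D -> j; D -> jE; E -> EEj; E -> b.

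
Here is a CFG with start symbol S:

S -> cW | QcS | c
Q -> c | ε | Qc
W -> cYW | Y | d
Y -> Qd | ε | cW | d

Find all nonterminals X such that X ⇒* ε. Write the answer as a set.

Directly nullable (have an ε-rule): {Q, Y}.
W is nullable via W -> Y (every symbol on the right is already known nullable).
Not nullable: S — each has a terminal in every rule's right-hand side or depends on a non-nullable symbol.

{Q, W, Y}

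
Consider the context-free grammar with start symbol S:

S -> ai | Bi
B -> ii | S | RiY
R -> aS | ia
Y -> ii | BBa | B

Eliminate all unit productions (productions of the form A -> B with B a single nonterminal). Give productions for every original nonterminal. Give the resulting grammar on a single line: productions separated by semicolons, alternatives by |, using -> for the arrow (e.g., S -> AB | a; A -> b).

Unit productions: B->S, Y->B.
Unit pairs (A ⇒* B via units): (B,S), (Y,B), (Y,S).
S: inherits non-unit rules of {S} → Bi | ai.
B: inherits non-unit rules of {B, S} → Bi | RiY | ai | ii.
R: inherits non-unit rules of {R} → aS | ia.
Y: inherits non-unit rules of {B, S, Y} → BBa | Bi | RiY | ai | ii.

S -> Bi | ai; B -> Bi | ai | ii | RiY; R -> aS | ia; Y -> Bi | ai | ii | BBa | RiY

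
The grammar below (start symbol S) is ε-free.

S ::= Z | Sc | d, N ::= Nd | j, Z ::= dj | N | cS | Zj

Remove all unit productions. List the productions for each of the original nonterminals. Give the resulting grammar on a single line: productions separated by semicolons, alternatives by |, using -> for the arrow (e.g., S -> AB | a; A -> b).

S -> d | j | Nd | Sc | Zj | cS | dj; N -> j | Nd; Z -> j | Nd | Zj | cS | dj

Unit productions: S->Z, Z->N.
Unit pairs (A ⇒* B via units): (S,N), (S,Z), (Z,N).
S: inherits non-unit rules of {N, S, Z} → Nd | Sc | Zj | cS | d | dj | j.
N: inherits non-unit rules of {N} → Nd | j.
Z: inherits non-unit rules of {N, Z} → Nd | Zj | cS | dj | j.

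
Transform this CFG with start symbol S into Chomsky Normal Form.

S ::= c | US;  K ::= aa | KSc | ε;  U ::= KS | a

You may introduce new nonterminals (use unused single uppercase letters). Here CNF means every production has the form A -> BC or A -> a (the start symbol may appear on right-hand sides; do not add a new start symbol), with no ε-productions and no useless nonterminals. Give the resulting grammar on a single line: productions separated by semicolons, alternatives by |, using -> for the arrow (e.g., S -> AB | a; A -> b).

S -> c | US; A -> c; B -> a; C -> SA; K -> BB | KC | SA; U -> a | c | KS | US

Nullable: {K}; after ε-elimination: S -> c | US; K -> Sc | aa | KSc; U -> S | a | KS.
After unit-elimination: S -> c | US; K -> Sc | aa | KSc; U -> a | c | KS | US.
TERM: introduce B -> a, A -> c and substitute in every rule of length ≥2.
BIN: K -> KSA becomes K -> KC, C -> SA.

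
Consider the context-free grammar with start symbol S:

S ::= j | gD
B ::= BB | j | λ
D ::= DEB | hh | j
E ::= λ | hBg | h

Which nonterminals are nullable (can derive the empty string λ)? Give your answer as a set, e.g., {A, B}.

{B, E}

Directly nullable (have an ε-rule): {B, E}.
Not nullable: D, S — each has a terminal in every rule's right-hand side or depends on a non-nullable symbol.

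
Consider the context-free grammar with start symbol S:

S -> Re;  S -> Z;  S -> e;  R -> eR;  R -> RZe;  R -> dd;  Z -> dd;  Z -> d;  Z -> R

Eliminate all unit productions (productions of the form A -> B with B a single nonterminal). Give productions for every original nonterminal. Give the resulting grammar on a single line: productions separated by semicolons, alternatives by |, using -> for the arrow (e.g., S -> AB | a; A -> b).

Unit productions: S->Z, Z->R.
Unit pairs (A ⇒* B via units): (S,R), (S,Z), (Z,R).
S: inherits non-unit rules of {R, S, Z} → RZe | Re | d | dd | e | eR.
R: inherits non-unit rules of {R} → RZe | dd | eR.
Z: inherits non-unit rules of {R, Z} → RZe | d | dd | eR.

S -> d | e | Re | dd | eR | RZe; R -> dd | eR | RZe; Z -> d | dd | eR | RZe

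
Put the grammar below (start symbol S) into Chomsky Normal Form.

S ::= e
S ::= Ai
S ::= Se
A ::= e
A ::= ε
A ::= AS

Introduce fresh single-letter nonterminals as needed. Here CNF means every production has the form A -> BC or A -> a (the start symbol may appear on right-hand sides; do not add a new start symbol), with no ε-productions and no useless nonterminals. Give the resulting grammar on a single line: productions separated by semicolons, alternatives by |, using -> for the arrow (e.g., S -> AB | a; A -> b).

S -> e | i | AB | SC; A -> e | i | AB | AS | SC; B -> i; C -> e

Nullable: {A}; after ε-elimination: S -> e | i | Ai | Se; A -> S | e | AS.
After unit-elimination: S -> e | i | Ai | Se; A -> e | i | AS | Ai | Se.
TERM: introduce C -> e, B -> i and substitute in every rule of length ≥2.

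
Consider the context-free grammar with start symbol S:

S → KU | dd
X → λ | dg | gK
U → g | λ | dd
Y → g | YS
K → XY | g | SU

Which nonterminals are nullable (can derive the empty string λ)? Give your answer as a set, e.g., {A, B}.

{U, X}

Directly nullable (have an ε-rule): {U, X}.
Not nullable: K, S, Y — each has a terminal in every rule's right-hand side or depends on a non-nullable symbol.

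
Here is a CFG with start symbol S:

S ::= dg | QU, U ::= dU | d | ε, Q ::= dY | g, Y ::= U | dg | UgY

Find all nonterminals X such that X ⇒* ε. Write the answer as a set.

{U, Y}

Directly nullable (have an ε-rule): {U}.
Y is nullable via Y -> U (every symbol on the right is already known nullable).
Not nullable: Q, S — each has a terminal in every rule's right-hand side or depends on a non-nullable symbol.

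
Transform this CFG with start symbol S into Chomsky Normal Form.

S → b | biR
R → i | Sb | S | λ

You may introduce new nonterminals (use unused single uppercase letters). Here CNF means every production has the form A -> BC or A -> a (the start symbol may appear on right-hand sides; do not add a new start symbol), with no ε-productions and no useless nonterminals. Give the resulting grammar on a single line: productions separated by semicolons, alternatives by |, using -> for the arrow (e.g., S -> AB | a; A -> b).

S -> b | AB | AD; A -> b; B -> i; C -> BR; D -> BR; R -> b | i | AB | AC | SA

Nullable: {R}; after ε-elimination: S -> b | bi | biR; R -> S | i | Sb.
After unit-elimination: S -> b | bi | biR; R -> b | i | Sb | bi | biR.
TERM: introduce A -> b, B -> i and substitute in every rule of length ≥2.
BIN: R -> ABR becomes R -> AC, C -> BR; S -> ABR becomes S -> AD, D -> BR.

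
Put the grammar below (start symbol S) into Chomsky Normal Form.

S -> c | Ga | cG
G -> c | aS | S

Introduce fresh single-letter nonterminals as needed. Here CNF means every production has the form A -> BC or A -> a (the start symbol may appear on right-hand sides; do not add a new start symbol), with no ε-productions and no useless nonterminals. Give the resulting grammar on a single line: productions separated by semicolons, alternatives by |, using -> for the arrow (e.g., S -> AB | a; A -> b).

S -> c | BG | GA; A -> a; B -> c; G -> c | AS | BG | GA

No ε-productions.
After unit-elimination: S -> c | Ga | cG; G -> c | Ga | aS | cG.
TERM: introduce A -> a, B -> c and substitute in every rule of length ≥2.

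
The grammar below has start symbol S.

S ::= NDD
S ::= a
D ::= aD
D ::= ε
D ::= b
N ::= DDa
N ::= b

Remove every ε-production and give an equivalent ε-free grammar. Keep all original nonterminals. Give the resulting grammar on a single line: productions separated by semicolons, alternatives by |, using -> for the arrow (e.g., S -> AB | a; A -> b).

Nullable set: {D}.
S -> NDD: D, D nullable, giving N | ND | NDD.
Drop D -> ε.
D -> aD: D nullable, giving a | aD.
N -> DDa: D, D nullable, giving DDa | Da | a.
Unchanged (no nullable symbols): S -> a; D -> b; N -> b.

S -> N | a | ND | NDD; D -> a | b | aD; N -> a | b | Da | DDa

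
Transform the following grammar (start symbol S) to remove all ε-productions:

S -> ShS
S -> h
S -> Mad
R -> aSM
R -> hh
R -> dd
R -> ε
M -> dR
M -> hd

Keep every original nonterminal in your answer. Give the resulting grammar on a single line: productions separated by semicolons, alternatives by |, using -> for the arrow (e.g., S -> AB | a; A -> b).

Nullable set: {R}.
M -> dR: R nullable, giving d | dR.
Drop R -> ε.
Unchanged (no nullable symbols): S -> Mad; S -> ShS; S -> h; M -> hd; R -> aSM; R -> dd; R -> hh.

S -> h | Mad | ShS; M -> d | dR | hd; R -> dd | hh | aSM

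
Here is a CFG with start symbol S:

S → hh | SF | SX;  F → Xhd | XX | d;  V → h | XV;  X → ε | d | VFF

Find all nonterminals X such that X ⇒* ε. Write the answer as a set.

Directly nullable (have an ε-rule): {X}.
F is nullable via F -> XX (every symbol on the right is already known nullable).
Not nullable: S, V — each has a terminal in every rule's right-hand side or depends on a non-nullable symbol.

{F, X}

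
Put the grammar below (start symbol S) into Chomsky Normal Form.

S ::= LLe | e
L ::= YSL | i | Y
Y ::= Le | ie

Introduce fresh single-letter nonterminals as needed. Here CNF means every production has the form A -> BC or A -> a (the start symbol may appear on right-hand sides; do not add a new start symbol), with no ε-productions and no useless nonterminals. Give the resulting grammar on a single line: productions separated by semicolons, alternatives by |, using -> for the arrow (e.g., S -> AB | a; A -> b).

S -> e | LD; A -> e; B -> i; C -> SL; D -> LA; L -> i | BA | LA | YC; Y -> BA | LA

No ε-productions.
After unit-elimination: S -> e | LLe; L -> i | Le | ie | YSL; Y -> Le | ie.
TERM: introduce A -> e, B -> i and substitute in every rule of length ≥2.
BIN: L -> YSL becomes L -> YC, C -> SL; S -> LLA becomes S -> LD, D -> LA.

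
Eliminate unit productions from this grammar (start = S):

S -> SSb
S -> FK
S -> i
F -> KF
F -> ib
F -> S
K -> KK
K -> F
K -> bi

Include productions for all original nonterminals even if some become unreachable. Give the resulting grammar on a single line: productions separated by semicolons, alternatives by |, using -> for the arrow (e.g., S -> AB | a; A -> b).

S -> i | FK | SSb; F -> i | FK | KF | ib | SSb; K -> i | FK | KF | KK | bi | ib | SSb

Unit productions: F->S, K->F.
Unit pairs (A ⇒* B via units): (F,S), (K,F), (K,S).
S: inherits non-unit rules of {S} → FK | SSb | i.
F: inherits non-unit rules of {F, S} → FK | KF | SSb | i | ib.
K: inherits non-unit rules of {F, K, S} → FK | KF | KK | SSb | bi | i | ib.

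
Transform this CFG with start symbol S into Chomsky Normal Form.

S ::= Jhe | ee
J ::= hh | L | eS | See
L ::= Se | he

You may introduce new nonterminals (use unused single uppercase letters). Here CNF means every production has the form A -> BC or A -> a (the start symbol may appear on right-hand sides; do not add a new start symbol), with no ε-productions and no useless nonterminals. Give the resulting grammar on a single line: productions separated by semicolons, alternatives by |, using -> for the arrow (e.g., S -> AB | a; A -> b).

No ε-productions.
After unit-elimination: S -> ee | Jhe; J -> Se | eS | he | hh | See; L -> Se | he.
TERM: introduce A -> e, B -> h and substitute in every rule of length ≥2.
BIN: J -> SAA becomes J -> SC, C -> AA; S -> JBA becomes S -> JD, D -> BA.
Drop unreachable/unproductive: L.

S -> AA | JD; A -> e; B -> h; C -> AA; D -> BA; J -> AS | BA | BB | SA | SC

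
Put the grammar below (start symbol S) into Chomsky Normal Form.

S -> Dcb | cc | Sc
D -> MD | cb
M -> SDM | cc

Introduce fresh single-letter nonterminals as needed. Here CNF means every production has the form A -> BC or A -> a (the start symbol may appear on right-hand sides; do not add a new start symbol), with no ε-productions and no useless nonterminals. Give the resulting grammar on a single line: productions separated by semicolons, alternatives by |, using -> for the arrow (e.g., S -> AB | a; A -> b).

No ε-productions.
No unit productions to eliminate.
TERM: introduce B -> b, A -> c and substitute in every rule of length ≥2.
BIN: M -> SDM becomes M -> SC, C -> DM; S -> DAB becomes S -> DE, E -> AB.

S -> AA | DE | SA; A -> c; B -> b; C -> DM; D -> AB | MD; E -> AB; M -> AA | SC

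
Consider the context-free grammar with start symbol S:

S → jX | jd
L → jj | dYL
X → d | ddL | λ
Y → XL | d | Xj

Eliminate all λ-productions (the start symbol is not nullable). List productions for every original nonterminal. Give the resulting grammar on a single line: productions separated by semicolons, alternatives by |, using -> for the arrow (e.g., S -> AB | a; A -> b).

S -> j | jX | jd; L -> jj | dYL; X -> d | ddL; Y -> L | d | j | XL | Xj

Nullable set: {X}.
S -> jX: X nullable, giving j | jX.
Drop X -> λ.
Y -> XL: X nullable, giving L | XL.
Y -> Xj: X nullable, giving Xj | j.
Unchanged (no nullable symbols): S -> jd; L -> dYL; L -> jj; X -> d; X -> ddL; Y -> d.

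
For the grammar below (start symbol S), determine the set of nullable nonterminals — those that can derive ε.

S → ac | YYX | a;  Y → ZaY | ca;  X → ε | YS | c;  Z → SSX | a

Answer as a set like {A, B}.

Directly nullable (have an ε-rule): {X}.
Not nullable: S, Y, Z — each has a terminal in every rule's right-hand side or depends on a non-nullable symbol.

{X}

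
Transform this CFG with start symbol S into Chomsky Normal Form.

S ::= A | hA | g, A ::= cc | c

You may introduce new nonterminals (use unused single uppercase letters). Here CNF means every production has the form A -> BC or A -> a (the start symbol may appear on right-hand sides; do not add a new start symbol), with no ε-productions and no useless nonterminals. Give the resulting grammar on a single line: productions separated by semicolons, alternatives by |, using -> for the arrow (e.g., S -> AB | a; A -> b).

S -> c | g | BB | CA; A -> c | BB; B -> c; C -> h

No ε-productions.
After unit-elimination: S -> c | g | cc | hA; A -> c | cc.
TERM: introduce B -> c, C -> h and substitute in every rule of length ≥2.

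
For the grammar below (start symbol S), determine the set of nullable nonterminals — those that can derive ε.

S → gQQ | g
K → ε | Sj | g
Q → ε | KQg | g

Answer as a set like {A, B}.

Directly nullable (have an ε-rule): {K, Q}.
Not nullable: S — each has a terminal in every rule's right-hand side or depends on a non-nullable symbol.

{K, Q}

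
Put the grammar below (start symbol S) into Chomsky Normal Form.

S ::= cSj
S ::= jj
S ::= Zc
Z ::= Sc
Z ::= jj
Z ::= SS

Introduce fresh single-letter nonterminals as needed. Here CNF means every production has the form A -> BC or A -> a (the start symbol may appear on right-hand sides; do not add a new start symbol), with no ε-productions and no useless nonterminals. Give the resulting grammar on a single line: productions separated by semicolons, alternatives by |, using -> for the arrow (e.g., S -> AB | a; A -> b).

No ε-productions.
No unit productions to eliminate.
TERM: introduce A -> c, B -> j and substitute in every rule of length ≥2.
BIN: S -> ASB becomes S -> AC, C -> SB.

S -> AC | BB | ZA; A -> c; B -> j; C -> SB; Z -> BB | SA | SS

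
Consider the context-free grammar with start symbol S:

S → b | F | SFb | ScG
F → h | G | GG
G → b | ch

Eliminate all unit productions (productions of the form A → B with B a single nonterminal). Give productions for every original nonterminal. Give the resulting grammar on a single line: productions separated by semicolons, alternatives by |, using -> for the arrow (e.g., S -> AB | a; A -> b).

Unit productions: F->G, S->F.
Unit pairs (A ⇒* B via units): (F,G), (S,F), (S,G).
S: inherits non-unit rules of {F, G, S} → GG | SFb | ScG | b | ch | h.
F: inherits non-unit rules of {F, G} → GG | b | ch | h.
G: inherits non-unit rules of {G} → b | ch.

S -> b | h | GG | ch | SFb | ScG; F -> b | h | GG | ch; G -> b | ch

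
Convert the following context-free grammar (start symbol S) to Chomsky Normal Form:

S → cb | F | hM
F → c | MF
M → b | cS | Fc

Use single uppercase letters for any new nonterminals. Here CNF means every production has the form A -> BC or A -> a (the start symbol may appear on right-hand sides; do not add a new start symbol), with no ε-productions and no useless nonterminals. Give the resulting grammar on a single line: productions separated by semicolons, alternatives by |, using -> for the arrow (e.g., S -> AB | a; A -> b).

S -> c | AB | CM | MF; A -> c; B -> b; C -> h; F -> c | MF; M -> b | AS | FA

No ε-productions.
After unit-elimination: S -> c | MF | cb | hM; F -> c | MF; M -> b | Fc | cS.
TERM: introduce B -> b, A -> c, C -> h and substitute in every rule of length ≥2.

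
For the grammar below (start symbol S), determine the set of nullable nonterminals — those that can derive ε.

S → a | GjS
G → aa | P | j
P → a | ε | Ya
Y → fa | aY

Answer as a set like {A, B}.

Directly nullable (have an ε-rule): {P}.
G is nullable via G -> P (every symbol on the right is already known nullable).
Not nullable: S, Y — each has a terminal in every rule's right-hand side or depends on a non-nullable symbol.

{G, P}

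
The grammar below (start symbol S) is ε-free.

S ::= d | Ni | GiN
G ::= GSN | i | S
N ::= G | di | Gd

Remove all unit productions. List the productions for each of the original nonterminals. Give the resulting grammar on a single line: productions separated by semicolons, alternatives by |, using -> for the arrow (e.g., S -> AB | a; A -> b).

Unit productions: G->S, N->G.
Unit pairs (A ⇒* B via units): (G,S), (N,G), (N,S).
S: inherits non-unit rules of {S} → GiN | Ni | d.
G: inherits non-unit rules of {G, S} → GSN | GiN | Ni | d | i.
N: inherits non-unit rules of {G, N, S} → GSN | Gd | GiN | Ni | d | di | i.

S -> d | Ni | GiN; G -> d | i | Ni | GSN | GiN; N -> d | i | Gd | Ni | di | GSN | GiN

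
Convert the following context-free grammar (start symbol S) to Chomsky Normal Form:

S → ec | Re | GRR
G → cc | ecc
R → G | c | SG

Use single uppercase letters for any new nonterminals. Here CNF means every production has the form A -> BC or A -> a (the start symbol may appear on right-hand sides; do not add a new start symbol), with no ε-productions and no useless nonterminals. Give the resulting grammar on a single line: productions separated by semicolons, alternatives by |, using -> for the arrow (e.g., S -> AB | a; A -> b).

No ε-productions.
After unit-elimination: S -> Re | ec | GRR; G -> cc | ecc; R -> c | SG | cc | ecc.
TERM: introduce A -> c, B -> e and substitute in every rule of length ≥2.
BIN: G -> BAA becomes G -> BC, C -> AA; R -> BAA becomes R -> BD, D -> AA; S -> GRR becomes S -> GE, E -> RR.

S -> BA | GE | RB; A -> c; B -> e; C -> AA; D -> AA; E -> RR; G -> AA | BC; R -> c | AA | BD | SG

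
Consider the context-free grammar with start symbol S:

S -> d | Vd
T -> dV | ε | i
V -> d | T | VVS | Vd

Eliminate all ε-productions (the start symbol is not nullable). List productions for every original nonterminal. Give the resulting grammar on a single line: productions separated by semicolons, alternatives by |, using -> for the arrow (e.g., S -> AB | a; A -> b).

Nullable set: {T, V}.
S -> Vd: V nullable, giving Vd | d.
Drop T -> ε.
T -> dV: V nullable, giving d | dV.
V -> T: T nullable, giving T.
V -> VVS: V, V nullable, giving S | VS | VVS.
V -> Vd: V nullable, giving Vd | d.
Unchanged (no nullable symbols): S -> d; T -> i; V -> d.

S -> d | Vd; T -> d | i | dV; V -> S | T | d | VS | Vd | VVS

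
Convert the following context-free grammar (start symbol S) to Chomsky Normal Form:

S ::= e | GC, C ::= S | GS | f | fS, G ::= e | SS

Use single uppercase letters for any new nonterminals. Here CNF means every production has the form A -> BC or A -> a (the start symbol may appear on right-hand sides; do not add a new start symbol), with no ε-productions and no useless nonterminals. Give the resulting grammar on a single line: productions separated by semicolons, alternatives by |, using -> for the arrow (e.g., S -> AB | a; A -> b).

No ε-productions.
After unit-elimination: S -> e | GC; C -> e | f | GC | GS | fS; G -> e | SS.
TERM: introduce A -> f and substitute in every rule of length ≥2.

S -> e | GC; A -> f; C -> e | f | AS | GC | GS; G -> e | SS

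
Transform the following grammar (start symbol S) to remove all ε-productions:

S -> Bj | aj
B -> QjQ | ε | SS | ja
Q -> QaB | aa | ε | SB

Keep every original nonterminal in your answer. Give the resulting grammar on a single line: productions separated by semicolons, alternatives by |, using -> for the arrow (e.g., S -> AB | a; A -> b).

Nullable set: {B, Q}.
S -> Bj: B nullable, giving Bj | j.
Drop B -> ε.
B -> QjQ: Q, Q nullable, giving Qj | QjQ | j | jQ.
Drop Q -> ε.
Q -> QaB: Q, B nullable, giving Qa | QaB | a | aB.
Q -> SB: B nullable, giving S | SB.
Unchanged (no nullable symbols): S -> aj; B -> SS; B -> ja; Q -> aa.

S -> j | Bj | aj; B -> j | Qj | SS | jQ | ja | QjQ; Q -> S | a | Qa | SB | aB | aa | QaB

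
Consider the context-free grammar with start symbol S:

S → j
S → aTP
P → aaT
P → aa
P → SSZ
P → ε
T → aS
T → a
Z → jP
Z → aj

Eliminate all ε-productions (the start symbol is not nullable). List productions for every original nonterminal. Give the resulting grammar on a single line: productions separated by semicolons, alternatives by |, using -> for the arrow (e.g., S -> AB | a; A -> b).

S -> j | aT | aTP; P -> aa | SSZ | aaT; T -> a | aS; Z -> j | aj | jP

Nullable set: {P}.
S -> aTP: P nullable, giving aT | aTP.
Drop P -> ε.
Z -> jP: P nullable, giving j | jP.
Unchanged (no nullable symbols): S -> j; P -> SSZ; P -> aa; P -> aaT; T -> a; T -> aS; Z -> aj.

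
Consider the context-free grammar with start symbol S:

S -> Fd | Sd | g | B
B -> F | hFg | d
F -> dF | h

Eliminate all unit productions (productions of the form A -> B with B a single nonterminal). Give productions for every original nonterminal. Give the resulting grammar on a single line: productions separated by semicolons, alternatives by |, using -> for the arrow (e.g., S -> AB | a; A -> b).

S -> d | g | h | Fd | Sd | dF | hFg; B -> d | h | dF | hFg; F -> h | dF

Unit productions: B->F, S->B.
Unit pairs (A ⇒* B via units): (B,F), (S,B), (S,F).
S: inherits non-unit rules of {B, F, S} → Fd | Sd | d | dF | g | h | hFg.
B: inherits non-unit rules of {B, F} → d | dF | h | hFg.
F: inherits non-unit rules of {F} → dF | h.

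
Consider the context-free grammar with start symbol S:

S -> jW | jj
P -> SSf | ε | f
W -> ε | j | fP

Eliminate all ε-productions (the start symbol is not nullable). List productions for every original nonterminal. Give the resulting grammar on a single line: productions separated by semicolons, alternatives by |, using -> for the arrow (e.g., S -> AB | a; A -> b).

Nullable set: {P, W}.
S -> jW: W nullable, giving j | jW.
Drop P -> ε.
Drop W -> ε.
W -> fP: P nullable, giving f | fP.
Unchanged (no nullable symbols): S -> jj; P -> SSf; P -> f; W -> j.

S -> j | jW | jj; P -> f | SSf; W -> f | j | fP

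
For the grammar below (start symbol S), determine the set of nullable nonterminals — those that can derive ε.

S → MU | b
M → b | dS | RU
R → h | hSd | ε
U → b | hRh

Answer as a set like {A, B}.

Directly nullable (have an ε-rule): {R}.
Not nullable: M, S, U — each has a terminal in every rule's right-hand side or depends on a non-nullable symbol.

{R}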